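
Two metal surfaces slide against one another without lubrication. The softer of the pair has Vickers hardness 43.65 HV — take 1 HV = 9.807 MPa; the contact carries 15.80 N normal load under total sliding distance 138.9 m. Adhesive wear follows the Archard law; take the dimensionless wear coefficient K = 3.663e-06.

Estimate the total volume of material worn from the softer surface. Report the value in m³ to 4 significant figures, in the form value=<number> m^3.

value=1.878e-11 m^3

All working math maintains full precision; intermediates are printed rounded; a single final rounding to four significant digits.
Convert: Hardness H = 43.65 HV × 9.807 MPa/HV = 428.1 MPa = 4.281e+08 Pa.
Collected in SI base units: W = 15.80 N, H = 4.281e+08 Pa, K = 3.663e-06.
Archard volume V = K·W·L/H = 3.663e-06 · 15.80 · 138.9 / 4.281e+08 = 1.878e-11 m³.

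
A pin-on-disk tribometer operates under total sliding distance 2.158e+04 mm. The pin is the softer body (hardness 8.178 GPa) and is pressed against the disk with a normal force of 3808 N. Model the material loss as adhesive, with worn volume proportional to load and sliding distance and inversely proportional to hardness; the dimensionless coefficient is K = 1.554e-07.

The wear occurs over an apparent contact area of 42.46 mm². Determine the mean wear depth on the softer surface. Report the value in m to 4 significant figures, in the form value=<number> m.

The intermediates are shown rounded, and every step carries full float precision. Rounded once at the end, at four significant digits.
Convert: Total distance L = 2.158e+04 mm = 21.58 m.
Convert: Hardness H = 8.178 GPa = 8.178e+09 Pa.
Convert: Contact area A = 42.46 mm² = 4.246e-05 m².
Working in SI base units: W = 3808 N, H = 8.178e+09 Pa, K = 1.554e-07.
The Archard volume V = K·W·L/H = 1.554e-07 · 3808 · 21.58 / 8.178e+09 = 1.562e-12 m³.
Depth of wear h = V/A = 1.562e-12 / 4.246e-05 = 3.678e-08 m.

value=3.678e-08 m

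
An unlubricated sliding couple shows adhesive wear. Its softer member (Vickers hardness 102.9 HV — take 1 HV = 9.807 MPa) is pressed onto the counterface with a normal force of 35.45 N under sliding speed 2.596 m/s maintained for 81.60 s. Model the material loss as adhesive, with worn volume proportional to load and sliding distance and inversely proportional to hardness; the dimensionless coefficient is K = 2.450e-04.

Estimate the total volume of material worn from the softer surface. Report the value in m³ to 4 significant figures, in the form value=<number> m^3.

The algebra maintains full float precision. Displayed values are rounded, and one last rounding to 4 significant digits.
Path length L = v·t = 2.596 m/s × 81.60 s = 211.8 m.
Hardness H = 102.9 HV × 9.807 MPa/HV = 1009 MPa = 1.009e+09 Pa.
As SI base values: W = 35.45 N, H = 1.009e+09 Pa, K = 2.450e-04.
The Archard volume V = K·W·L/H = 2.450e-04 · 35.45 · 211.8 / 1.009e+09 = 1.823e-09 m³.

value=1.823e-09 m^3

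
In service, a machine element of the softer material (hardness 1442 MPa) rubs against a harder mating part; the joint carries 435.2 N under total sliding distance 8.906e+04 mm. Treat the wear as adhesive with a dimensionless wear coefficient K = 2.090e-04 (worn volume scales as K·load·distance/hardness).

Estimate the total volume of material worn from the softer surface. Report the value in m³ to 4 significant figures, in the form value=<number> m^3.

Each operation maintains exact precision — displayed values are rounded — a lone final rounding: 4 significant figures.
Convert: Sliding distance L = 8.906e+04 mm = 89.06 m.
Convert: Hardness H = 1442 MPa = 1.442e+09 Pa.
Expressed in SI base units: W = 435.2 N, H = 1.442e+09 Pa, K = 2.090e-04.
Volume removed: V = K·W·L/H = 2.090e-04 · 435.2 · 89.06 / 1.442e+09 = 5.618e-09 m³.

value=5.618e-09 m^3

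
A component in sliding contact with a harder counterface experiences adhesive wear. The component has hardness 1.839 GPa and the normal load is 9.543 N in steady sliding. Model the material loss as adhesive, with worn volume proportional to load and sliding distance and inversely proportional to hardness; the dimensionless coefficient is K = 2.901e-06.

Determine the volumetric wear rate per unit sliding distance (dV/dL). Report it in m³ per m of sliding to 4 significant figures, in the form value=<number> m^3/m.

value=1.505e-14 m^3/m

The computation carries full precision, and intermediate values are displayed rounded, and rounded once at the end, at four significant digits.
Hardness H = 1.839 GPa = 1.839e+09 Pa.
Expressed in SI base units: W = 9.543 N, H = 1.839e+09 Pa, K = 2.901e-06.
Sliding wear rate dV/dL = K·W/H: 2.901e-06 · 9.543 / 1.839e+09 = 1.505e-14 m³/m.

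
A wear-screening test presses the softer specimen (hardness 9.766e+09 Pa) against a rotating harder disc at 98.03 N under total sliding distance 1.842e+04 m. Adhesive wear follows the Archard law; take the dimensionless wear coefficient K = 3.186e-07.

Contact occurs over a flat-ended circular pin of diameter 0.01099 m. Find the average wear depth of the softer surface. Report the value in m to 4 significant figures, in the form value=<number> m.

All working math carries full precision, and displayed values are rounded, and a single final rounding, at four significant digits.
Convert: Contact area A = π·d²/4 = π·(0.01099 m)²/4 = 9.486e-05 m².
Working in SI base units: W = 98.03 N, H = 9.766e+09 Pa, K = 3.186e-07.
The Archard volume V = K·W·L/H = 3.186e-07 · 98.03 · 1.842e+04 / 9.766e+09 = 5.891e-11 m³.
Average depth h = V/A = 5.891e-11 / 9.486e-05 = 6.210e-07 m.

value=6.210e-07 m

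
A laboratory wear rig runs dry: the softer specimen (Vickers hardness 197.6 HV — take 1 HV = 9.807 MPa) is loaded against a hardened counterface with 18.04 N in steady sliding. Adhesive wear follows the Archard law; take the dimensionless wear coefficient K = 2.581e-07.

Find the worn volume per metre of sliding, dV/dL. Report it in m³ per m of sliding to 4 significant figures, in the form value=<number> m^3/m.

Every step carries exact precision — the intermediates are shown rounded; a lone final rounding to 4 significant digits.
Convert: Hardness H = 197.6 HV × 9.807 MPa/HV = 1938 MPa = 1.938e+09 Pa.
Working in SI base units: W = 18.04 N, H = 1.938e+09 Pa, K = 2.581e-07.
Sliding wear rate dV/dL = K·W/H: 2.581e-07 · 18.04 / 1.938e+09 = 2.403e-15 m³/m.

value=2.403e-15 m^3/m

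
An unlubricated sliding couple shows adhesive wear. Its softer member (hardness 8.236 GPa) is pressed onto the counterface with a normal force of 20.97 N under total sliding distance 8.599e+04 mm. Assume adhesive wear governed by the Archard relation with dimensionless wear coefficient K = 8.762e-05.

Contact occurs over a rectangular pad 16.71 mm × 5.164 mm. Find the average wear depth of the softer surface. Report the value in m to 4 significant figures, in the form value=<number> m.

Shown intermediates are rounded. Each operation holds full precision — a single final rounding, at 4 significant figures.
Convert: Distance L = 8.599e+04 mm = 85.99 m.
Convert: Hardness H = 8.236 GPa = 8.236e+09 Pa.
Convert: Pad sides 16.71 mm × 5.164 mm = 0.01671 m × 0.005164 m. Contact area A = 0.01671 m × 0.005164 m = 8.629e-05 m².
Collected in SI base units: W = 20.97 N, H = 8.236e+09 Pa, K = 8.762e-05.
Wear volume V = K·W·L/H = 8.762e-05 · 20.97 · 85.99 / 8.236e+09 = 1.918e-11 m³.
Wear depth h = V/A = 1.918e-11 / 8.629e-05 = 2.223e-07 m.

value=2.223e-07 m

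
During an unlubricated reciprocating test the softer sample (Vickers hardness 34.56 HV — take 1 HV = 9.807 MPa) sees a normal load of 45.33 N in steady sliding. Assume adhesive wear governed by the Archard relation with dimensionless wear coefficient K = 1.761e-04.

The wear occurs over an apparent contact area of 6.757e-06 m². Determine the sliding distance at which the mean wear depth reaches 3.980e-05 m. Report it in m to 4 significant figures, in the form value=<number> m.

All working math keeps exact precision; intermediate values are shown rounded; one final rounding: four significant figures.
Convert: Hardness H = 34.56 HV × 9.807 MPa/HV = 338.9 MPa = 3.389e+08 Pa.
As SI base values: W = 45.33 N, H = 3.389e+08 Pa, K = 1.761e-04.
At the depth limit, V_lim = h_lim·A = 3.980e-05 · 6.757e-06 = 2.689e-10 m³.
Thus life L = V_lim·H/(K·W) = 2.689e-10 · 3.389e+08 / (1.761e-04 · 45.33) = 11.42 m.

value=11.42 m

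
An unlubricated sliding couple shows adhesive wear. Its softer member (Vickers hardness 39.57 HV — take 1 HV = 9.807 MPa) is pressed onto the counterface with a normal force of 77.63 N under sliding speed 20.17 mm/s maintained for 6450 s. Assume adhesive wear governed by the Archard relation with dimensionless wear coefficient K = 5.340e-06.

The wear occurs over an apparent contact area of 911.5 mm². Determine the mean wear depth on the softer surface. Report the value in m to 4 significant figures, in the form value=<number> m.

All working math runs at exact precision, and the intermediates appear rounded — rounded once at the end, at four significant figures.
Convert: Sliding speed v = 20.17 mm/s = 0.02017 m/s. Distance L = v·t = 0.02017 m/s × 6450 s = 130.1 m.
Convert: Hardness H = 39.57 HV × 9.807 MPa/HV = 388.1 MPa = 3.881e+08 Pa.
Convert: Contact area A = 911.5 mm² = 9.115e-04 m².
In SI base units: W = 77.63 N, H = 3.881e+08 Pa, K = 5.340e-06.
Apply Archard: V = K·W·L/H = 5.340e-06 · 77.63 · 130.1 / 3.881e+08 = 1.390e-10 m³.
Depth h = V/A = 1.390e-10 / 9.115e-04 = 1.525e-07 m.

value=1.525e-07 m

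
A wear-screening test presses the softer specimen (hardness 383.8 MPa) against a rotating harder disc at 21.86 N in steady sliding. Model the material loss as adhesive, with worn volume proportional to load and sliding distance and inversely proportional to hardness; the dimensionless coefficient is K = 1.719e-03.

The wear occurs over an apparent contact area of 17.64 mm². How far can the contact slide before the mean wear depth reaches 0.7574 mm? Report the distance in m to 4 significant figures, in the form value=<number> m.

Intermediate values are printed rounded — all working math keeps exact precision. Rounded once at the end, at four significant digits.
Convert: Hardness H = 383.8 MPa = 3.838e+08 Pa.
Convert: Contact area A = 17.64 mm² = 1.764e-05 m².
Convert: Depth limit h_lim = 0.7574 mm = 7.574e-04 m.
In SI base units: W = 21.86 N, H = 3.838e+08 Pa, K = 1.719e-03.
Limit volume V_lim = h_lim·A = 7.574e-04 · 1.764e-05 = 1.336e-08 m³.
Inverting, life L = V_lim·H/(K·W) = 1.336e-08 · 3.838e+08 / (1.719e-03 · 21.86) = 136.5 m.

value=136.5 m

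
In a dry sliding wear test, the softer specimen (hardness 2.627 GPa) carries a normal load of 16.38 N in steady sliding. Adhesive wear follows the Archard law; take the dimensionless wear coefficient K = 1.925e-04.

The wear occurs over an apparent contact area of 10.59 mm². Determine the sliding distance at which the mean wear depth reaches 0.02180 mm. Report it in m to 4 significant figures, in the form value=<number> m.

value=192.3 m

The computation holds exact precision; the intermediates are printed rounded. Rounded once at the end, at four significant digits.
Convert: Hardness H = 2.627 GPa = 2.627e+09 Pa.
Convert: Contact area A = 10.59 mm² = 1.059e-05 m².
Convert: Depth limit h_lim = 0.02180 mm = 2.180e-05 m.
Expressed in SI base units: W = 16.38 N, H = 2.627e+09 Pa, K = 1.925e-04.
Limit volume V_lim = h_lim·A = 2.180e-05 · 1.059e-05 = 2.309e-10 m³.
So the life L = V_lim·H/(K·W) = 2.309e-10 · 2.627e+09 / (1.925e-04 · 16.38) = 192.3 m.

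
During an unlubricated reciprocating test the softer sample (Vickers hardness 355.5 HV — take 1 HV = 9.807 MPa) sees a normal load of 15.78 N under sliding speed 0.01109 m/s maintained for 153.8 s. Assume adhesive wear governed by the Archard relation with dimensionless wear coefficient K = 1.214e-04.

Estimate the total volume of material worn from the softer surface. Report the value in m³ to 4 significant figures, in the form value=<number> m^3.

Every step carries exact precision, and printed values are rounded, and a single final rounding, at four significant figures.
Convert: Sliding distance L = v·t = 0.01109 m/s × 153.8 s = 1.706 m.
Convert: Hardness H = 355.5 HV × 9.807 MPa/HV = 3486 MPa = 3.486e+09 Pa.
Collected in SI base units: W = 15.78 N, H = 3.486e+09 Pa, K = 1.214e-04.
Volume removed: V = K·W·L/H = 1.214e-04 · 15.78 · 1.706 / 3.486e+09 = 9.372e-13 m³.

value=9.372e-13 m^3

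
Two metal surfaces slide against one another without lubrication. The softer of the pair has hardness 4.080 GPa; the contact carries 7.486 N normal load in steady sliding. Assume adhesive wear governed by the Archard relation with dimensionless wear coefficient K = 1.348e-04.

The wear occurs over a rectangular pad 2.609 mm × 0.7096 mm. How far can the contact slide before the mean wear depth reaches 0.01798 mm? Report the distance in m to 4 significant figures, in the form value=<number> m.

value=134.6 m

Intermediates are shown rounded. Every step holds exact precision, and rounded once at the end, at 4 significant figures.
Hardness H = 4.080 GPa = 4.080e+09 Pa.
Pad sides 2.609 mm × 0.7096 mm = 2.609e-03 m × 7.096e-04 m. Contact area A = 2.609e-03 m × 7.096e-04 m = 1.851e-06 m².
Depth limit h_lim = 0.01798 mm = 1.798e-05 m.
In SI base units, W = 7.486 N, H = 4.080e+09 Pa, K = 1.348e-04.
Limit volume V_lim = h_lim·A = 1.798e-05 · 1.851e-06 = 3.329e-11 m³.
Inverting, life L = V_lim·H/(K·W) = 3.329e-11 · 4.080e+09 / (1.348e-04 · 7.486) = 134.6 m.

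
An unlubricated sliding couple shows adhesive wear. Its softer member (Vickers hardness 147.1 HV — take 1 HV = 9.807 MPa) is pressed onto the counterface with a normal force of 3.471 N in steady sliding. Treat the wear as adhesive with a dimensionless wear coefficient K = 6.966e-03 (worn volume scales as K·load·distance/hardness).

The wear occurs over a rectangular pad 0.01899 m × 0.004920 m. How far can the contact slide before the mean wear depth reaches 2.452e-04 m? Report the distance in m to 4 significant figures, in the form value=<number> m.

The intermediates are printed rounded; each operation carries full float precision — one last rounding, at 4 significant digits.
Hardness H = 147.1 HV × 9.807 MPa/HV = 1443 MPa = 1.443e+09 Pa.
Contact area A = 0.01899 m × 0.004920 m = 9.343e-05 m².
Expressed in SI base units: W = 3.471 N, H = 1.443e+09 Pa, K = 6.966e-03.
At the depth limit, V_lim = h_lim·A = 2.452e-04 · 9.343e-05 = 2.291e-08 m³.
Thus life L = V_lim·H/(K·W) = 2.291e-08 · 1.443e+09 / (6.966e-03 · 3.471) = 1367 m.

value=1367 m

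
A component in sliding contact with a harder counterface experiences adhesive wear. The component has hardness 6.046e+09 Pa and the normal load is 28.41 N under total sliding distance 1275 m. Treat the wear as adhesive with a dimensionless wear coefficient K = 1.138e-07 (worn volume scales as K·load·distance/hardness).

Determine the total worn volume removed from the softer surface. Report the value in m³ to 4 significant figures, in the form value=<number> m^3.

value=6.818e-13 m^3

Intermediate values are displayed rounded — the algebra keeps full float precision — a lone final rounding to four significant digits.
SI base units throughout: W = 28.41 N, H = 6.046e+09 Pa, K = 1.138e-07.
By Archard's law, V = K·W·L/H = 1.138e-07 · 28.41 · 1275 / 6.046e+09 = 6.818e-13 m³.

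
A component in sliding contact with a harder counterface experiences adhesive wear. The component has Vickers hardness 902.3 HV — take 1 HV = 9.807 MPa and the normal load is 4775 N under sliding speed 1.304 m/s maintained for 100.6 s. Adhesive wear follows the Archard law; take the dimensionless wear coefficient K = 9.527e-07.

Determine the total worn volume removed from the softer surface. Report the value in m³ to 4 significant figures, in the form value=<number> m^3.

All working math maintains full precision, and the intermediates appear rounded. Rounded just once, at four significant digits.
Path length L = v·t = 1.304 m/s × 100.6 s = 131.2 m.
Hardness H = 902.3 HV × 9.807 MPa/HV = 8849 MPa = 8.849e+09 Pa.
In SI base units: W = 4775 N, H = 8.849e+09 Pa, K = 9.527e-07.
The Archard volume V = K·W·L/H = 9.527e-07 · 4775 · 131.2 / 8.849e+09 = 6.744e-11 m³.

value=6.744e-11 m^3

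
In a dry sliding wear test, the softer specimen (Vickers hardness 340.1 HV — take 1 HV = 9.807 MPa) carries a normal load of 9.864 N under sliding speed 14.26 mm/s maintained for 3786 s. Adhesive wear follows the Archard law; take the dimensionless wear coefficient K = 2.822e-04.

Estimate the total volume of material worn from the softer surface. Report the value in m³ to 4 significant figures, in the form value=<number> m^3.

Each operation keeps full precision; intermediate values are displayed rounded — a lone final rounding: 4 significant digits.
Convert: Sliding speed v = 14.26 mm/s = 0.01426 m/s. The distance L = v·t = 0.01426 m/s × 3786 s = 53.99 m.
Convert: Hardness H = 340.1 HV × 9.807 MPa/HV = 3335 MPa = 3.335e+09 Pa.
In SI base units, W = 9.864 N, H = 3.335e+09 Pa, K = 2.822e-04.
Apply Archard: V = K·W·L/H = 2.822e-04 · 9.864 · 53.99 / 3.335e+09 = 4.506e-11 m³.

value=4.506e-11 m^3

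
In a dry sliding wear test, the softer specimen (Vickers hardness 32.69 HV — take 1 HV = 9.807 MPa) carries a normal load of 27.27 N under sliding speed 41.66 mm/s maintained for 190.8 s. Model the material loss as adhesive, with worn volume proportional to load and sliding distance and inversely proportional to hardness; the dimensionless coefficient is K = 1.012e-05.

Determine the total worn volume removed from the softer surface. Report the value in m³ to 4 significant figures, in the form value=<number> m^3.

The intermediates appear rounded. All working math keeps full float precision — a single final rounding: 4 significant figures.
Convert: Sliding speed v = 41.66 mm/s = 0.04166 m/s. Sliding distance L = v·t = 0.04166 m/s × 190.8 s = 7.949 m.
Convert: Hardness H = 32.69 HV × 9.807 MPa/HV = 320.6 MPa = 3.206e+08 Pa.
In SI base units: W = 27.27 N, H = 3.206e+08 Pa, K = 1.012e-05.
Archard relation: V = K·W·L/H = 1.012e-05 · 27.27 · 7.949 / 3.206e+08 = 6.842e-12 m³.

value=6.842e-12 m^3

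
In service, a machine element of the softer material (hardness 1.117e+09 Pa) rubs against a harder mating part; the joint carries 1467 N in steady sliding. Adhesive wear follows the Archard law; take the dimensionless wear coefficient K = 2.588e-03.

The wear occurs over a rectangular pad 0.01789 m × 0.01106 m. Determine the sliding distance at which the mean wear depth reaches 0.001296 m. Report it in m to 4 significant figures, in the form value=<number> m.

value=75.44 m

Printed values are rounded; all arithmetic maintains exact precision. Rounded just once to four significant figures.
Convert: Contact area A = 0.01789 m × 0.01106 m = 1.979e-04 m².
Restated in SI base units: W = 1467 N, H = 1.117e+09 Pa, K = 2.588e-03.
Wearable volume V_lim = h_lim·A = 0.001296 · 1.979e-04 = 2.564e-07 m³.
Life L = V_lim·H/(K·W) = 2.564e-07 · 1.117e+09 / (2.588e-03 · 1467) = 75.44 m.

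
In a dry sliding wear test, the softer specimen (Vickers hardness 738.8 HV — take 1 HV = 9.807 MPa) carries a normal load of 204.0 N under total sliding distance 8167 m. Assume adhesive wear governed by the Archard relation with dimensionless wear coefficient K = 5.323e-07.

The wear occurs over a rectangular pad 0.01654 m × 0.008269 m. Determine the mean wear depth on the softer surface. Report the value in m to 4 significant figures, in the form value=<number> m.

Printed values are rounded — every step holds full precision, and rounded once at the end, at four significant figures.
Hardness H = 738.8 HV × 9.807 MPa/HV = 7245 MPa = 7.245e+09 Pa.
Contact area A = 0.01654 m × 0.008269 m = 1.368e-04 m².
Collected in SI base units: W = 204.0 N, H = 7.245e+09 Pa, K = 5.323e-07.
The Archard volume V = K·W·L/H = 5.323e-07 · 204.0 · 8167 / 7.245e+09 = 1.224e-10 m³.
Average depth h = V/A = 1.224e-10 / 1.368e-04 = 8.949e-07 m.

value=8.949e-07 m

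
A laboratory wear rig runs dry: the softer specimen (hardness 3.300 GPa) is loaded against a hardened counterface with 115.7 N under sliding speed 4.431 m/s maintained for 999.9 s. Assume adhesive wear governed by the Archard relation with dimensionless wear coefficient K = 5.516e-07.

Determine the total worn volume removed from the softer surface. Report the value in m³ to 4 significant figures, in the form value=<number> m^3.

Shown intermediates are rounded — all working math holds exact precision, and rounded just once, at four significant figures.
The distance L = v·t = 4.431 m/s × 999.9 s = 4431 m.
Hardness H = 3.300 GPa = 3.300e+09 Pa.
Restated in SI base units: W = 115.7 N, H = 3.300e+09 Pa, K = 5.516e-07.
Worn volume V = K·W·L/H = 5.516e-07 · 115.7 · 4431 / 3.300e+09 = 8.568e-11 m³.

value=8.568e-11 m^3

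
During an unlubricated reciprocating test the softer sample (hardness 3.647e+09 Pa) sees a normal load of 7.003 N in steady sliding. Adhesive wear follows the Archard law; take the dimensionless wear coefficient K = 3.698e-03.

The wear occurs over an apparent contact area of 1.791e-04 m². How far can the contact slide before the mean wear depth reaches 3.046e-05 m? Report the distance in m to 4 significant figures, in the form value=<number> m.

Each operation keeps full float precision — intermediates are shown rounded; a single final rounding, at 4 significant digits.
Collected in SI base units: W = 7.003 N, H = 3.647e+09 Pa, K = 3.698e-03.
Permissible volume V_lim = h_lim·A = 3.046e-05 · 1.791e-04 = 5.455e-09 m³.
Life L = V_lim·H/(K·W) = 5.455e-09 · 3.647e+09 / (3.698e-03 · 7.003) = 768.3 m.

value=768.3 m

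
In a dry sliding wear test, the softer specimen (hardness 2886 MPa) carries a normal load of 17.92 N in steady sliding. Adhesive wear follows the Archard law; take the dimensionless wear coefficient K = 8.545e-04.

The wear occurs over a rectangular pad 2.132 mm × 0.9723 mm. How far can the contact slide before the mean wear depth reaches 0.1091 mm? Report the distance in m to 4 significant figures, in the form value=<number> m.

value=42.62 m

The intermediates are printed rounded, and the algebra runs at full float precision. Rounded once at the end, at 4 significant digits.
Convert: Hardness H = 2886 MPa = 2.886e+09 Pa.
Convert: Pad sides 2.132 mm × 0.9723 mm = 2.132e-03 m × 9.723e-04 m. Contact area A = 2.132e-03 m × 9.723e-04 m = 2.073e-06 m².
Convert: Depth limit h_lim = 0.1091 mm = 1.091e-04 m.
Restated in SI base units: W = 17.92 N, H = 2.886e+09 Pa, K = 8.545e-04.
At the depth limit, V_lim = h_lim·A = 1.091e-04 · 2.073e-06 = 2.262e-10 m³.
Life L = V_lim·H/(K·W) = 2.262e-10 · 2.886e+09 / (8.545e-04 · 17.92) = 42.62 m.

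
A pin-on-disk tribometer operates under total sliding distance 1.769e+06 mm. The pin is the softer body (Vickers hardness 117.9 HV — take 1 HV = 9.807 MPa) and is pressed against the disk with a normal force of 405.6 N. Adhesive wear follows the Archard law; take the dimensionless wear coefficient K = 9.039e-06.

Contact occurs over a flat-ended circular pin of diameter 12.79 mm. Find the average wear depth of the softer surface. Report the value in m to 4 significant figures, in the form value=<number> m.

Intermediate values are shown rounded. All working math holds full precision. Rounded once at the end: four significant digits.
Path length L = 1.769e+06 mm = 1769 m.
Hardness H = 117.9 HV × 9.807 MPa/HV = 1156 MPa = 1.156e+09 Pa.
Pin diameter d = 12.79 mm = 0.01279 m. Contact area A = π·d²/4 = π·(0.01279 m)²/4 = 1.285e-04 m².
Working in SI base units: W = 405.6 N, H = 1.156e+09 Pa, K = 9.039e-06.
The Archard volume V = K·W·L/H = 9.039e-06 · 405.6 · 1769 / 1.156e+09 = 5.609e-09 m³.
Mean wear depth h = V/A = 5.609e-09 / 1.285e-04 = 4.366e-05 m.

value=4.366e-05 m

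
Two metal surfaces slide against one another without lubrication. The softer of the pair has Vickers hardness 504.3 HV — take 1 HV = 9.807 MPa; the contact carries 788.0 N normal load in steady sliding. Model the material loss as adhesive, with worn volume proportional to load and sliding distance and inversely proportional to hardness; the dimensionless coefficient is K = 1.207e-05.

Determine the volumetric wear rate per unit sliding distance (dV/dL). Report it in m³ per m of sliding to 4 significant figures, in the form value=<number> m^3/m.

value=1.923e-12 m^3/m

The intermediates appear rounded; every step runs at full precision. Rounded just once, at 4 significant digits.
Hardness H = 504.3 HV × 9.807 MPa/HV = 4946 MPa = 4.946e+09 Pa.
Restated in SI base units: W = 788.0 N, H = 4.946e+09 Pa, K = 1.207e-05.
Rate of wear dV/dL = K·W/H, so: 1.207e-05 · 788.0 / 4.946e+09 = 1.923e-12 m³/m.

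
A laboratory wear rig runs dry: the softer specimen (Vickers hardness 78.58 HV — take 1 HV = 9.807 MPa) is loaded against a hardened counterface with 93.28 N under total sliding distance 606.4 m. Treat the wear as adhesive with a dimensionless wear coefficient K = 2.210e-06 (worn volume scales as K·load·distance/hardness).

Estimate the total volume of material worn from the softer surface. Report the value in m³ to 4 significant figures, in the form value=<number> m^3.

The algebra runs at exact precision, and intermediates are printed rounded. Rounded once at the end to four significant digits.
Convert: Hardness H = 78.58 HV × 9.807 MPa/HV = 770.6 MPa = 7.706e+08 Pa.
Working in SI base units: W = 93.28 N, H = 7.706e+08 Pa, K = 2.210e-06.
Worn volume V = K·W·L/H = 2.210e-06 · 93.28 · 606.4 / 7.706e+08 = 1.622e-10 m³.

value=1.622e-10 m^3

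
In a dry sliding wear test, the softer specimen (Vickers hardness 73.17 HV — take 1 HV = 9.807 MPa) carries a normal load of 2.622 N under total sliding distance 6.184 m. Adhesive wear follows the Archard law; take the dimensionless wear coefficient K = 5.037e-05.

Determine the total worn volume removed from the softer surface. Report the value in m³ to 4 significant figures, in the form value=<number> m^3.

value=1.138e-12 m^3

The intermediates appear rounded; the algebra carries full precision — one final rounding: 4 significant digits.
Hardness H = 73.17 HV × 9.807 MPa/HV = 717.6 MPa = 7.176e+08 Pa.
Restated in SI base units: W = 2.622 N, H = 7.176e+08 Pa, K = 5.037e-05.
By Archard's law, V = K·W·L/H = 5.037e-05 · 2.622 · 6.184 / 7.176e+08 = 1.138e-12 m³.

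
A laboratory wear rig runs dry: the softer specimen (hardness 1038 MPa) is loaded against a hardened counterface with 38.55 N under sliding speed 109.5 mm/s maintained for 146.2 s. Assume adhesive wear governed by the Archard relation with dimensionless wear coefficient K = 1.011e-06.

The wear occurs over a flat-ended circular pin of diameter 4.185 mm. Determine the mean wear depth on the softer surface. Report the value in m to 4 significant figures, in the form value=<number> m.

Intermediate values are shown rounded, and the computation maintains exact precision. Rounded once at the end, at four significant digits.
Sliding speed v = 109.5 mm/s = 0.1095 m/s. Distance L = v·t = 0.1095 m/s × 146.2 s = 16.01 m.
Hardness H = 1038 MPa = 1.038e+09 Pa.
Pin diameter d = 4.185 mm = 0.004185 m. Contact area A = π·d²/4 = π·(0.004185 m)²/4 = 1.376e-05 m².
Working in SI base units: W = 38.55 N, H = 1.038e+09 Pa, K = 1.011e-06.
The Archard volume V = K·W·L/H = 1.011e-06 · 38.55 · 16.01 / 1.038e+09 = 6.011e-13 m³.
Wear depth h = V/A = 6.011e-13 / 1.376e-05 = 4.370e-08 m.

value=4.370e-08 m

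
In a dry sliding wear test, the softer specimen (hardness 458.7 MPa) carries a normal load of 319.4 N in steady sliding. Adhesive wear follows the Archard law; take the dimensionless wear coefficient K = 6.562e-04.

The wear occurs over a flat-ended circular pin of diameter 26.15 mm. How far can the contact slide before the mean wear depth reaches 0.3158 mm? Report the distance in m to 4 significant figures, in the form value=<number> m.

value=371.2 m

The algebra carries full precision — shown intermediates are rounded. Rounded just once: 4 significant figures.
Convert: Hardness H = 458.7 MPa = 4.587e+08 Pa.
Convert: Pin diameter d = 26.15 mm = 0.02615 m. Contact area A = π·d²/4 = π·(0.02615 m)²/4 = 5.371e-04 m².
Convert: Depth limit h_lim = 0.3158 mm = 3.158e-04 m.
Working in SI base units: W = 319.4 N, H = 4.587e+08 Pa, K = 6.562e-04.
Limit volume V_lim = h_lim·A = 3.158e-04 · 5.371e-04 = 1.696e-07 m³.
Inverting, life L = V_lim·H/(K·W) = 1.696e-07 · 4.587e+08 / (6.562e-04 · 319.4) = 371.2 m.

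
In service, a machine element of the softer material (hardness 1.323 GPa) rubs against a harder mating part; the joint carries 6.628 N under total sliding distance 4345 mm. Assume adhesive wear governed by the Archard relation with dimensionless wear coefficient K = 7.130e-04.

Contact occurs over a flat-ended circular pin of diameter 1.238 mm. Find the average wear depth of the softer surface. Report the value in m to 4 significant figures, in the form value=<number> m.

value=1.289e-05 m

Intermediates are shown rounded. Every step maintains full precision, and rounded just once: four significant digits.
Distance L = 4345 mm = 4.345 m.
Hardness H = 1.323 GPa = 1.323e+09 Pa.
Pin diameter d = 1.238 mm = 0.001238 m. Contact area A = π·d²/4 = π·(0.001238 m)²/4 = 1.204e-06 m².
As SI base values: W = 6.628 N, H = 1.323e+09 Pa, K = 7.130e-04.
Archard relation: V = K·W·L/H = 7.130e-04 · 6.628 · 4.345 / 1.323e+09 = 1.552e-11 m³.
Depth h = V/A = 1.552e-11 / 1.204e-06 = 1.289e-05 m.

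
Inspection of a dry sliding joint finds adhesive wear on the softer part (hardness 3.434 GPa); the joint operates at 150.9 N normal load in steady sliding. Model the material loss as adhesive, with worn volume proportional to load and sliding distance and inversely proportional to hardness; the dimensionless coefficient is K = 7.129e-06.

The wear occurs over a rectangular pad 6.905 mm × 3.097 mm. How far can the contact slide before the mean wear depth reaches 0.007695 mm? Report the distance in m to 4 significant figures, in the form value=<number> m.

value=525.3 m

Each operation maintains full precision — the intermediates appear rounded. Rounded just once: 4 significant figures.
Convert: Hardness H = 3.434 GPa = 3.434e+09 Pa.
Convert: Pad sides 6.905 mm × 3.097 mm = 0.006905 m × 0.003097 m. Contact area A = 0.006905 m × 0.003097 m = 2.138e-05 m².
Convert: Depth limit h_lim = 0.007695 mm = 7.695e-06 m.
As SI base values: W = 150.9 N, H = 3.434e+09 Pa, K = 7.129e-06.
At the depth limit, V_lim = h_lim·A = 7.695e-06 · 2.138e-05 = 1.646e-10 m³.
Sliding life L = V_lim·H/(K·W) = 1.646e-10 · 3.434e+09 / (7.129e-06 · 150.9) = 525.3 m.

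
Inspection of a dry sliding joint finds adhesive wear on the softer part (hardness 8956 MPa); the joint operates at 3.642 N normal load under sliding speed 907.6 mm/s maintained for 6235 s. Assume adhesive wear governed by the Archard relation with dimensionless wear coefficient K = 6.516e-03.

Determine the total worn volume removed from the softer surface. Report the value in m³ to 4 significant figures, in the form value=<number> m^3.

The intermediates are printed rounded; the algebra runs at exact precision; a lone final rounding to 4 significant figures.
Sliding speed v = 907.6 mm/s = 0.9076 m/s. Sliding distance L = v·t = 0.9076 m/s × 6235 s = 5659 m.
Hardness H = 8956 MPa = 8.956e+09 Pa.
Collected in SI base units: W = 3.642 N, H = 8.956e+09 Pa, K = 6.516e-03.
Worn volume V = K·W·L/H = 6.516e-03 · 3.642 · 5659 / 8.956e+09 = 1.499e-08 m³.

value=1.499e-08 m^3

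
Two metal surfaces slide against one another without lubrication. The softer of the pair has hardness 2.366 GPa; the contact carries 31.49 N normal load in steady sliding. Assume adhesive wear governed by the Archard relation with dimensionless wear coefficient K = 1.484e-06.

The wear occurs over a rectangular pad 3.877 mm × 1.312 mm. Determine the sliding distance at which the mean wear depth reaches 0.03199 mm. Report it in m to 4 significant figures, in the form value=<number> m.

Intermediates are printed rounded — every step runs at full float precision, and rounded just once: four significant digits.
Hardness H = 2.366 GPa = 2.366e+09 Pa.
Pad sides 3.877 mm × 1.312 mm = 0.003877 m × 0.001312 m. Contact area A = 0.003877 m × 0.001312 m = 5.087e-06 m².
Depth limit h_lim = 0.03199 mm = 3.199e-05 m.
Collected in SI base units: W = 31.49 N, H = 2.366e+09 Pa, K = 1.484e-06.
Wearable volume V_lim = h_lim·A = 3.199e-05 · 5.087e-06 = 1.627e-10 m³.
Thus life L = V_lim·H/(K·W) = 1.627e-10 · 2.366e+09 / (1.484e-06 · 31.49) = 8239 m.

value=8239 m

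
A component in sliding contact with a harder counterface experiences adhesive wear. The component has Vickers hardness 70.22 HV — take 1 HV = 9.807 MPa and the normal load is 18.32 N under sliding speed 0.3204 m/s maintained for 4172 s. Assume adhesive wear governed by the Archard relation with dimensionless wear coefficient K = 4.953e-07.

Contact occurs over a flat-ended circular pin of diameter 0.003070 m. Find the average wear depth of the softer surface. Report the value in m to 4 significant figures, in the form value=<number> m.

The intermediates are printed rounded — every step carries full float precision; rounded just once, at four significant figures.
Path length L = v·t = 0.3204 m/s × 4172 s = 1337 m.
Hardness H = 70.22 HV × 9.807 MPa/HV = 688.6 MPa = 6.886e+08 Pa.
Contact area A = π·d²/4 = π·(0.003070 m)²/4 = 7.402e-06 m².
Working in SI base units: W = 18.32 N, H = 6.886e+08 Pa, K = 4.953e-07.
Apply Archard: V = K·W·L/H = 4.953e-07 · 18.32 · 1337 / 6.886e+08 = 1.761e-11 m³.
Depth of wear h = V/A = 1.761e-11 / 7.402e-06 = 2.379e-06 m.

value=2.379e-06 m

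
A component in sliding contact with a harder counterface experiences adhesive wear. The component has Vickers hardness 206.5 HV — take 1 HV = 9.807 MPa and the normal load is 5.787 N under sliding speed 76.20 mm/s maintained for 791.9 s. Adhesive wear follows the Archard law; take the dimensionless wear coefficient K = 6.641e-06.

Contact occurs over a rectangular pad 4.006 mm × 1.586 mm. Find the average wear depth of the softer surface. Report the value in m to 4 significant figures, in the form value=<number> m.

The intermediates appear rounded, and all arithmetic runs at full float precision, and one last rounding, at four significant figures.
Sliding speed v = 76.20 mm/s = 0.07620 m/s. Distance covered L = v·t = 0.07620 m/s × 791.9 s = 60.34 m.
Hardness H = 206.5 HV × 9.807 MPa/HV = 2025 MPa = 2.025e+09 Pa.
Pad sides 4.006 mm × 1.586 mm = 0.004006 m × 0.001586 m. Contact area A = 0.004006 m × 0.001586 m = 6.354e-06 m².
Expressed in SI base units: W = 5.787 N, H = 2.025e+09 Pa, K = 6.641e-06.
Archard volume V = K·W·L/H = 6.641e-06 · 5.787 · 60.34 / 2.025e+09 = 1.145e-12 m³.
Average depth h = V/A = 1.145e-12 / 6.354e-06 = 1.802e-07 m.

value=1.802e-07 m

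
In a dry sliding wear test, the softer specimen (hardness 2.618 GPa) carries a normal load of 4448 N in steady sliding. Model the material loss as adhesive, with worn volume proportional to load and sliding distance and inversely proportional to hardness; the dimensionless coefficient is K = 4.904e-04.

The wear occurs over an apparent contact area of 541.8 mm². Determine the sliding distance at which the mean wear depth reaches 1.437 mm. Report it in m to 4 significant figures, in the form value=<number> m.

The intermediates are displayed rounded. The algebra holds full precision; rounded just once: four significant figures.
Hardness H = 2.618 GPa = 2.618e+09 Pa.
Contact area A = 541.8 mm² = 5.418e-04 m².
Depth limit h_lim = 1.437 mm = 0.001437 m.
Working in SI base units: W = 4448 N, H = 2.618e+09 Pa, K = 4.904e-04.
Limit volume V_lim = h_lim·A = 0.001437 · 5.418e-04 = 7.786e-07 m³.
So the life L = V_lim·H/(K·W) = 7.786e-07 · 2.618e+09 / (4.904e-04 · 4448) = 934.4 m.

value=934.4 m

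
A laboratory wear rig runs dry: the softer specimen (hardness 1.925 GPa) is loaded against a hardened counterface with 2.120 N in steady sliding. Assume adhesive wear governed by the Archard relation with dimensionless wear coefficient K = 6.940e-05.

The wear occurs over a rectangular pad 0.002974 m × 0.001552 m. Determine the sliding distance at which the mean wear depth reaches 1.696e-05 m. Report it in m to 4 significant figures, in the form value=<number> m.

Each operation maintains full precision, and intermediates appear rounded; one final rounding: four significant figures.
Hardness H = 1.925 GPa = 1.925e+09 Pa.
Contact area A = 0.002974 m × 0.001552 m = 4.616e-06 m².
Working in SI base units: W = 2.120 N, H = 1.925e+09 Pa, K = 6.940e-05.
Limit volume V_lim = h_lim·A = 1.696e-05 · 4.616e-06 = 7.828e-11 m³.
Inverting, life L = V_lim·H/(K·W) = 7.828e-11 · 1.925e+09 / (6.940e-05 · 2.120) = 1024 m.

value=1024 m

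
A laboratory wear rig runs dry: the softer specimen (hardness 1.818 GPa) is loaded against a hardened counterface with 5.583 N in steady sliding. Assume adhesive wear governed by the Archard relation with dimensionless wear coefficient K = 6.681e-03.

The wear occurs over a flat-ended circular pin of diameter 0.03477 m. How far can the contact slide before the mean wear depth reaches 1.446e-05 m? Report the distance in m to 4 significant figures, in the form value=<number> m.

Intermediates appear rounded, and the computation carries full float precision, and rounded once at the end to four significant figures.
Convert: Hardness H = 1.818 GPa = 1.818e+09 Pa.
Convert: Contact area A = π·d²/4 = π·(0.03477 m)²/4 = 9.495e-04 m².
SI base units throughout: W = 5.583 N, H = 1.818e+09 Pa, K = 6.681e-03.
Permissible volume V_lim = h_lim·A = 1.446e-05 · 9.495e-04 = 1.373e-08 m³.
So the life L = V_lim·H/(K·W) = 1.373e-08 · 1.818e+09 / (6.681e-03 · 5.583) = 669.2 m.

value=669.2 m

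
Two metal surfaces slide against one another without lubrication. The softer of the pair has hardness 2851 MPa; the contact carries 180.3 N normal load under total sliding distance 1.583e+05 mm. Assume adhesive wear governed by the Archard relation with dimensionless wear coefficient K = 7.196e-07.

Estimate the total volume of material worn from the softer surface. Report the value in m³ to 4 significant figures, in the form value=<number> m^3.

value=7.204e-12 m^3

Each operation holds full float precision. Intermediate values are printed rounded, and a lone final rounding to 4 significant figures.
Path length L = 1.583e+05 mm = 158.3 m.
Hardness H = 2851 MPa = 2.851e+09 Pa.
As SI base values: W = 180.3 N, H = 2.851e+09 Pa, K = 7.196e-07.
Archard relation: V = K·W·L/H = 7.196e-07 · 180.3 · 158.3 / 2.851e+09 = 7.204e-12 m³.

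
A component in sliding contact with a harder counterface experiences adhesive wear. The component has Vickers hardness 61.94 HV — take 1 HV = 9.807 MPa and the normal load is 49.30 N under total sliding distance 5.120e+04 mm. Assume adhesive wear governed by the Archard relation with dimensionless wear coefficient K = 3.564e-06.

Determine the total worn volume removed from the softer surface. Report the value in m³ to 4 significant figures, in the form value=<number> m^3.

The intermediates are displayed rounded; all working math carries full float precision, and rounded once at the end: 4 significant figures.
Path length L = 5.120e+04 mm = 51.20 m.
Hardness H = 61.94 HV × 9.807 MPa/HV = 607.4 MPa = 6.074e+08 Pa.
As SI base values: W = 49.30 N, H = 6.074e+08 Pa, K = 3.564e-06.
Volume removed: V = K·W·L/H = 3.564e-06 · 49.30 · 51.20 / 6.074e+08 = 1.481e-11 m³.

value=1.481e-11 m^3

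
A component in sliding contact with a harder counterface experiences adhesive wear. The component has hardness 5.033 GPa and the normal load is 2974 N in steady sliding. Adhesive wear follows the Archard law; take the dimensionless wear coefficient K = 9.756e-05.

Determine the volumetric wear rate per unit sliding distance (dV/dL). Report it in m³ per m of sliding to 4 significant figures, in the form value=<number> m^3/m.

value=5.765e-11 m^3/m

All working math holds full float precision. Intermediates are shown rounded; a single final rounding: 4 significant figures.
Hardness H = 5.033 GPa = 5.033e+09 Pa.
In SI base units: W = 2974 N, H = 5.033e+09 Pa, K = 9.756e-05.
Wear rate dV/dL = K·W/H, per unit distance: 9.756e-05 · 2974 / 5.033e+09 = 5.765e-11 m³/m.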